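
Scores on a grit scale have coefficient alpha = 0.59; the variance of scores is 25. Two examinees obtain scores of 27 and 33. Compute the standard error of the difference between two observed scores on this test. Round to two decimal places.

4.53

SD = √25 ≈ 5.000
SEM = 5.000·√(1 − 0.590) ≈ 3.202
SE_diff = √2 · SEM ≈ 4.528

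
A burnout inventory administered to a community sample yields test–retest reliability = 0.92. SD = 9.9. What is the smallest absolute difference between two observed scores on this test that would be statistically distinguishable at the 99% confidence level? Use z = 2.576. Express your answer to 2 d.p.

SEM = 9.90000 * √(1 − 0.92000) = 9.90000 * √0.08000 ≈ 9.90000 * 0.28284 ≈ 2.80014
Standard error of the difference = 2.80014·√2 ≈ 3.96000
Smallest detectable difference = 2.576*3.96000 ≈ 10.20096

10.20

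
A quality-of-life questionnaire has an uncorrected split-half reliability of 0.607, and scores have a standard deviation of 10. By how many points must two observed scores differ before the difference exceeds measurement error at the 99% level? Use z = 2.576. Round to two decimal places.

18.02

Spearman-Brown: r = 2(0.607) / (1 + 0.607) = 1.21400 / 1.60700 ≃ 0.75544
SEM = 10.00000 · √(1 − 0.75544) = 10.00000 · √0.24456 ≃ 10.00000 · 0.49453 ≃ 4.94525
Standard error of the difference = 4.94525·√2 ≃ 6.99364
Smallest detectable difference = 2.576·6.99364 ≃ 18.01562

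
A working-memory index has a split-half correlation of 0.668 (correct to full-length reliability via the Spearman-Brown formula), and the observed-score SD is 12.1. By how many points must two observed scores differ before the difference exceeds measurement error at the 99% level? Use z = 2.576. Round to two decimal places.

19.67

r_full = 2·0.668 / (1 + 0.668) ≈ 0.8010
SEM = 12.1000 × √(1 − 0.8010) = 12.1000 × √0.1990 ≈ 12.1000 × 0.4461 ≈ 5.3983
SE_diff = SEM × √2 ≈ 5.3983 × 1.4142 ≈ 7.6343
Minimum reliable difference = 2.576 × SE_diff ≈ 2.576 × 7.6343 ≈ 19.6661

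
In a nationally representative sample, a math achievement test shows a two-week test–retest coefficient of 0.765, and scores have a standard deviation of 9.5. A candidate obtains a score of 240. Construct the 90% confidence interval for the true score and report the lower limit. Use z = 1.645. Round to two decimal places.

SEM = 9.500·√(1 − 0.765) ≈ 4.605
1.645 · SEM ≈ 7.576
Lower bound: 240 − 7.576 = 232.424

232.42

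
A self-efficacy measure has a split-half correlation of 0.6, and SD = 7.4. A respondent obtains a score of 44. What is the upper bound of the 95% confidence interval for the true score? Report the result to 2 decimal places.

51.25

Spearman-Brown: r = 2(0.6) / (1 + 0.6) = 1.200 / 1.600 ≈ 0.750
SEM = 7.400 * √(1 − 0.750) = 7.400 * √0.250 ≈ 7.400 * 0.500 ≈ 3.700
1.96 * SEM ≈ 7.252
Upper limit = 44 + 7.252 ≈ 51.252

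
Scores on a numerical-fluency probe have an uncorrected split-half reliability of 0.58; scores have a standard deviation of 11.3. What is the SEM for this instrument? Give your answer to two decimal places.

r_full = 2·0.58 / (1 + 0.58) ≃ 0.73418
SEM = 11.30000 * √(1 − 0.73418) = 11.30000 * √0.26582 ≃ 11.30000 * 0.51558 ≃ 5.82605

5.83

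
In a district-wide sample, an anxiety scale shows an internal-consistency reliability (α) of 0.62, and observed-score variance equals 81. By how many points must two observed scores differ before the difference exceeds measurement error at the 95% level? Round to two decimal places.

σ = 81^(1/2) = 9.0000
The standard error of measurement is 9.0000×√(1 − 0.6200) ≈ 9.0000×0.6164 ≈ 5.5480.
SE_diff = √2 × SEM ≈ 7.8460
Minimum reliable difference = 1.96 × SE_diff ≈ 1.96 × 7.8460 ≈ 15.3782

15.38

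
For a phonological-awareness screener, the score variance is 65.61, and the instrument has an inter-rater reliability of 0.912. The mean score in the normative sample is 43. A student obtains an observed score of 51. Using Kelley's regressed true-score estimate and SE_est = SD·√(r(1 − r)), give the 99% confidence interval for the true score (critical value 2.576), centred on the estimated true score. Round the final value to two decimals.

[44.38, 56.21]

σ = 65.61^(1/2) = 8.1000
T̂ = 0.9120(51) + 0.0880(43) ≈ 50.2960
SE_est = 8.1000·√[r(1 − r)] ≈ 2.2947
CI = 50.2960 ± 2.576 · 2.2947 → [44.3849, 56.2071]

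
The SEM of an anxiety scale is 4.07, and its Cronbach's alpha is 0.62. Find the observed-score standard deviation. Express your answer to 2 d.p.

SD = SEM / √(1 − r) = 4.07 / √0.380 ≈ 4.07 / 0.616 ≈ 6.602

6.60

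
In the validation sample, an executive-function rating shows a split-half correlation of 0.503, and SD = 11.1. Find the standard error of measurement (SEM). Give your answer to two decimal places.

6.38

Full-length reliability (Spearman-Brown) = 2(0.503)/(1+0.503) ≈ 0.669
SEM = 11.100×√(1 − 0.669) ≈ 6.383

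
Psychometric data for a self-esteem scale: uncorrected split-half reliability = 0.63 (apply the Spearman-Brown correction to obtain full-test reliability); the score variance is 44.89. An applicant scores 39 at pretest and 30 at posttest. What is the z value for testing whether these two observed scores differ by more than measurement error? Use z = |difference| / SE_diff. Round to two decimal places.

SD = √44.89 = 6.7000
Full-length reliability (Spearman-Brown) = 2(0.63)/(1+0.63) ≈ 0.7730
SEM = 6.7000*√(1 − 0.7730) ≈ 3.1921
SE_diff = SEM * √2 ≈ 3.1921 * 1.4142 ≈ 4.5144
z = |39 − 30| / 4.5144 = 9 / 4.5144 ≈ 1.9936

1.99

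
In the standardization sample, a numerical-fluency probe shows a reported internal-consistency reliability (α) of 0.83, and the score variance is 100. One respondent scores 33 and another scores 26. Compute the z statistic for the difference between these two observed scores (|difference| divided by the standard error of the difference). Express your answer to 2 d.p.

σ = 100^(1/2) = 10.000
SEM = 10.000 * √(1 − 0.830) = 10.000 * √0.170 ≈ 10.000 * 0.412 ≈ 4.123
SE_diff = √2 * SEM ≈ 5.831
z = 7 / 5.831 ≈ 1.200

1.20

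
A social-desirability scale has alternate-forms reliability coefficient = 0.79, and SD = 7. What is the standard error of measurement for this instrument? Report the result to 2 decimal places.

3.21

The standard error of measurement is 7.00000·√(1 − 0.79000) ≃ 7.00000·0.45826 ≃ 3.20780.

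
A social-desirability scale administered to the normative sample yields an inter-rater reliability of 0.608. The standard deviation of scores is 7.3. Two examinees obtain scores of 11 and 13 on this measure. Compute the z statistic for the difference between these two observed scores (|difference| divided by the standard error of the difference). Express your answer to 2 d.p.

SEM = 7.300 * √(1 − 0.608) = 7.300 * √0.392 ≈ 7.300 * 0.626 ≈ 4.571
SE_diff = SEM * √2 ≈ 4.571 * 1.414 ≈ 6.464
z = |11 − 13| / 6.464 = 2 / 6.464 ≈ 0.309

0.31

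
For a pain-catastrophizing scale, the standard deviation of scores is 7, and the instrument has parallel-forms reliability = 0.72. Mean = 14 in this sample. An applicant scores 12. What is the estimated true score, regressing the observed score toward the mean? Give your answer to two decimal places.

Estimated true score = 0.72000·12 + (1 − 0.72000)·14 ≈ 12.56000

12.56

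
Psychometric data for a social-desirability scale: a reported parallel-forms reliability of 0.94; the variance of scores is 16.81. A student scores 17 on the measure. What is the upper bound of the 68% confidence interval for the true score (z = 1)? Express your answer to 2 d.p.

18.00

σ = 16.81^(1/2) = 4.1000
SEM = 4.1000 · √(1 − 0.9400) = 4.1000 · √0.0600 ≃ 4.1000 · 0.2449 ≃ 1.0043
Half-width = 1·1.0043 ≃ 1.0043
Upper limit = 17 + 1.0043 ≃ 18.0043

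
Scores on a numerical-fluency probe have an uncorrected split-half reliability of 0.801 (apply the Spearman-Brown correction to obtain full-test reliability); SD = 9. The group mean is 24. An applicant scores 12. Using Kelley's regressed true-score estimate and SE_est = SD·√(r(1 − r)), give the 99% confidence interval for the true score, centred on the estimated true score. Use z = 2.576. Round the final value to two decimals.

r_full = 2·0.801 / (1 + 0.801) ≈ 0.890
T̂ = 0.890(12) + 0.110(24) ≈ 13.326
SE_est = 9.000·√[r(1 − r)] ≈ 2.822
CI = 13.326 ± 2.576 × 2.822 → [6.058, 20.594]

[6.06, 20.59]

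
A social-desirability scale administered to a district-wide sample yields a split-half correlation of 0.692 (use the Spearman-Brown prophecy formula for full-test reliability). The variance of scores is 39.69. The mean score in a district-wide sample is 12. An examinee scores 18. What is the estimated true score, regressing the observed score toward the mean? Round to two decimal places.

16.91

Spearman-Brown: r = 2(0.692) / (1 + 0.692) = 1.3840 / 1.6920 ≈ 0.8180
T̂ = r·X + (1 − r)·M = 0.8180·18 + 0.1820·12 ≈ 14.7234 + 2.1844 ≈ 16.9078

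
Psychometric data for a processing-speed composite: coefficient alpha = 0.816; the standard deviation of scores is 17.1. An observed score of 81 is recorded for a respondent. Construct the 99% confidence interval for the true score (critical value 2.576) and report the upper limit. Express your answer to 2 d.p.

99.90

SEM = 17.100 × √(1 − 0.816) = 17.100 × √0.184 ≈ 17.100 × 0.429 ≈ 7.335
Half-width = 2.576×7.335 ≈ 18.895
Upper limit = 81 + 18.895 ≈ 99.895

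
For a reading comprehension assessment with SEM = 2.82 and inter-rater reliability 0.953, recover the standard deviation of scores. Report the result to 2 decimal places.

SD = SEM / √(1 − r) = 2.82 / √0.04700 ≈ 2.82 / 0.21679 ≈ 13.00769

13.01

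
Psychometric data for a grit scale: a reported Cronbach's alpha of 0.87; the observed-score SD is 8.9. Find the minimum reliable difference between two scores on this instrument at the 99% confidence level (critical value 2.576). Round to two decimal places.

SEM = 8.9000*√(1 − 0.8700) ≃ 3.2089
Standard error of the difference = 3.2089·√2 ≃ 4.5381
Smallest detectable difference = 2.576*4.5381 ≃ 11.6902

11.69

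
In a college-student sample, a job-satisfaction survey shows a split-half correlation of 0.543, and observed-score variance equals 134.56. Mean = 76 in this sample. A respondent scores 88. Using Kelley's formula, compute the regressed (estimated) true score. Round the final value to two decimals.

84.45

r_full = 2·0.543 / (1 + 0.543) ≈ 0.70382
T̂ = 0.70382(88) + 0.29618(76) ≈ 84.44588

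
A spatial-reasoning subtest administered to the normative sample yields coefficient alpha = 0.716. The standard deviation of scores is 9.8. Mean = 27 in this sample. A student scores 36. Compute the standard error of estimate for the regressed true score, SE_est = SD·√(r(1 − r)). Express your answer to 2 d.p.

SE_est = 9.80000·√[r(1 − r)] ≈ 4.41918

4.42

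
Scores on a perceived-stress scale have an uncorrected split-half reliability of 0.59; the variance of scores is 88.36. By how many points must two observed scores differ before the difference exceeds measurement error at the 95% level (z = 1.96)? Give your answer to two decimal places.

13.23

σ = 88.36^(1/2) = 9.40000
r_full = 2·0.59 / (1 + 0.59) ≈ 0.74214
SEM = 9.40000×√(1 − 0.74214) ≈ 4.77333
SE_diff = SEM × √2 ≈ 4.77333 × 1.41421 ≈ 6.75050
Minimum reliable difference = 1.96 × SE_diff ≈ 1.96 × 6.75050 ≈ 13.23099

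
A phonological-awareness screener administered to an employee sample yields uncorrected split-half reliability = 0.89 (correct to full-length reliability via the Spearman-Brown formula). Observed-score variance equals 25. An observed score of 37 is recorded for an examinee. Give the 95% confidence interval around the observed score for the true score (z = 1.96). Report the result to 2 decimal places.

SD = √25 = 5.00000
r_full = 2·0.89 / (1 + 0.89) ≃ 0.94180
SEM = 5.00000 · √(1 − 0.94180) = 5.00000 · √0.05820 ≃ 5.00000 · 0.24125 ≃ 1.20624
1.96 · SEM ≃ 2.36424
CI = 37 ± 2.36424 → [34.63576, 39.36424]

[34.64, 39.36]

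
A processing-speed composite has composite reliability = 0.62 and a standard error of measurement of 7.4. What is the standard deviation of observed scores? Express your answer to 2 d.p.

SD = 7.4 / √(1 − 0.62) ≈ 12.004

12.00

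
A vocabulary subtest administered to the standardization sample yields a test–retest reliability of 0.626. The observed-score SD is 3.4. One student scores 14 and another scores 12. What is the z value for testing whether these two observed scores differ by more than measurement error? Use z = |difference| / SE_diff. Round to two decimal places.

0.68

SEM = 3.40000*√(1 − 0.62600) ≈ 2.07929
SE_diff = SEM * √2 ≈ 2.07929 * 1.41421 ≈ 2.94056
z = |14 − 12| / 2.94056 = 2 / 2.94056 ≈ 0.68014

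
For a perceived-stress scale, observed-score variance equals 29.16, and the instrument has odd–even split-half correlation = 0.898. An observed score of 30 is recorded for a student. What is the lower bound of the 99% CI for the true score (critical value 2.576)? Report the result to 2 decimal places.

26.78

SD = √29.16 = 5.4000
Spearman-Brown: r = 2(0.898) / (1 + 0.898) = 1.7960 / 1.8980 ≈ 0.9463
The standard error of measurement is 5.4000·√(1 − 0.9463) ≈ 5.4000·0.2318 ≈ 1.2518.
2.576 · SEM ≈ 3.2247
Lower limit = 30 − 3.2247 ≈ 26.7753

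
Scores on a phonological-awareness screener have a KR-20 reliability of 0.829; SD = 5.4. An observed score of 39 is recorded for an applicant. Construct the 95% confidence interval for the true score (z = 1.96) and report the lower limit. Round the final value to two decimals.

34.62

SEM = 5.4000×√(1 − 0.8290) ≃ 2.2330
Half-width = 1.96×2.2330 ≃ 4.3767
Lower bound: 39 − 4.3767 = 34.6233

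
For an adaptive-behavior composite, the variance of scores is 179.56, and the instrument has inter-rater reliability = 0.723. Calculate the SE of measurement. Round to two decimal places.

7.05

σ = 179.56^(1/2) = 13.400
SEM = 13.400*√(1 − 0.723) ≈ 7.053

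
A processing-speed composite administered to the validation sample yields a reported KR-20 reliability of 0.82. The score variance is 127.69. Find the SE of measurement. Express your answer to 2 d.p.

SD = √127.69 ≃ 11.30000
SEM = 11.30000·√(1 − 0.82000) ≃ 4.79418

4.79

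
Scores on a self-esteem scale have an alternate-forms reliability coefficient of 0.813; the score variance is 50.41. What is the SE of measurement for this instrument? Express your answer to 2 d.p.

3.07

σ = 50.41^(1/2) = 7.1000
SEM = 7.1000 * √(1 − 0.8130) = 7.1000 * √0.1870 ≃ 7.1000 * 0.4324 ≃ 3.0703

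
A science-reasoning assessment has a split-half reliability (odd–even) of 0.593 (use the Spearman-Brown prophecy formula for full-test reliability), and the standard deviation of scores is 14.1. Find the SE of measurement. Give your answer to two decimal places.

Spearman-Brown: r = 2(0.593) / (1 + 0.593) = 1.186 / 1.593 ≈ 0.745
SEM = 14.100·√(1 − 0.745) ≈ 7.127

7.13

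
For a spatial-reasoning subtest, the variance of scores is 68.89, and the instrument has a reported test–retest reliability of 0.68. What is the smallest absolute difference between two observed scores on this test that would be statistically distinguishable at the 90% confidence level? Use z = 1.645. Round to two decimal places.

10.92

SD = √68.89 ≃ 8.300
SEM = 8.300 * √(1 − 0.680) = 8.300 * √0.320 ≃ 8.300 * 0.566 ≃ 4.695
SE_diff = SEM * √2 ≃ 4.695 * 1.414 ≃ 6.640
Minimum reliable difference = 1.645 * SE_diff ≃ 1.645 * 6.640 ≃ 10.923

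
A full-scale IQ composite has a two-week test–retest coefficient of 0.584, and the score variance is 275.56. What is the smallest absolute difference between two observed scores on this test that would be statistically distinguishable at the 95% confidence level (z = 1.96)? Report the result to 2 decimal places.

29.68

SD = √275.56 ≈ 16.60000
SEM = 16.60000 · √(1 − 0.58400) = 16.60000 · √0.41600 ≈ 16.60000 · 0.64498 ≈ 10.70668
SE_diff = SEM · √2 ≈ 10.70668 · 1.41421 ≈ 15.14153
Minimum reliable difference = 1.96 · SE_diff ≈ 1.96 · 15.14153 ≈ 29.67740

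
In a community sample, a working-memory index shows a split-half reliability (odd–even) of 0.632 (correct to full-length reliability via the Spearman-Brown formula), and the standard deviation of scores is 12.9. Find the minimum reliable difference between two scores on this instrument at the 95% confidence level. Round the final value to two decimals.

Spearman-Brown: r = 2(0.632) / (1 + 0.632) = 1.2640 / 1.6320 ≈ 0.7745
SEM = 12.9000 · √(1 − 0.7745) = 12.9000 · √0.2255 ≈ 12.9000 · 0.4749 ≈ 6.1257
SE_diff = √2 · SEM ≈ 8.6630
Minimum reliable difference = 1.96 · SE_diff ≈ 1.96 · 8.6630 ≈ 16.9795

16.98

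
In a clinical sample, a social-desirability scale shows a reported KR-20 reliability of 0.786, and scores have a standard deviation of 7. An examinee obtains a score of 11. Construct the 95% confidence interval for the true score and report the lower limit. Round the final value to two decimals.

4.65

SEM = 7.000 * √(1 − 0.786) = 7.000 * √0.214 ≈ 7.000 * 0.463 ≈ 3.238
Margin = 1.96 * 3.238 ≈ 6.347
Lower bound: 11 − 6.347 = 4.653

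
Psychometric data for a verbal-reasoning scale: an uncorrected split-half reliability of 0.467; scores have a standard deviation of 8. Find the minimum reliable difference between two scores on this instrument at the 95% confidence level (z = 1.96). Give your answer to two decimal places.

13.37

Spearman-Brown: r = 2(0.467) / (1 + 0.467) = 0.934 / 1.467 ≈ 0.637
SEM = 8.000 · √(1 − 0.637) = 8.000 · √0.363 ≈ 8.000 · 0.603 ≈ 4.822
SE_diff = √2 · SEM ≈ 6.820
Minimum reliable difference = 1.96 · SE_diff ≈ 1.96 · 6.820 ≈ 13.366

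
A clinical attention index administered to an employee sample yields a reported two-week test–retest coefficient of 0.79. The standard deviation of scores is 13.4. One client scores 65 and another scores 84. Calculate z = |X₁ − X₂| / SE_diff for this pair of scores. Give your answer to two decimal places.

The standard error of measurement is 13.40000·√(1 − 0.79000) ≈ 13.40000·0.45826 ≈ 6.14065.
Standard error of the difference = 6.14065·√2 ≈ 8.68419
z = 19 / 8.68419 ≈ 2.18788

2.19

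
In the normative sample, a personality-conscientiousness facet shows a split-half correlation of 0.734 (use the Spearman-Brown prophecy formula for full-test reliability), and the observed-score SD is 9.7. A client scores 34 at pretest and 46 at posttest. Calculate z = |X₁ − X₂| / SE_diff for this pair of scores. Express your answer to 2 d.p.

Spearman-Brown: r = 2(0.734) / (1 + 0.734) = 1.468 / 1.734 ≈ 0.847
The standard error of measurement is 9.700*√(1 − 0.847) ≈ 9.700*0.392 ≈ 3.799.
Standard error of the difference = 3.799·√2 ≈ 5.373
z = |34 − 46| / 5.373 = 12 / 5.373 ≈ 2.233

2.23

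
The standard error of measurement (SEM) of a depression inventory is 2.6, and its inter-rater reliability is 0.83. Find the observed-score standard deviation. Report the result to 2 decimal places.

6.31

SD = 2.6 / √(1 − 0.83) ≈ 6.306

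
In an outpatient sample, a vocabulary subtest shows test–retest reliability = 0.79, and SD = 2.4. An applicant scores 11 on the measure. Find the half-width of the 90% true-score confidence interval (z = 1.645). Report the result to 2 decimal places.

SEM = 2.400 · √(1 − 0.790) = 2.400 · √0.210 ≃ 2.400 · 0.458 ≃ 1.100
Half-width = 1.645·1.100 ≃ 1.809

1.81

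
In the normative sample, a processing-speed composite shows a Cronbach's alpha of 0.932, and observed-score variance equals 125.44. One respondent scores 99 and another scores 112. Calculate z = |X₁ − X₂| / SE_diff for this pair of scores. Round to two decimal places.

3.15

SD = √125.44 ≈ 11.2000
The standard error of measurement is 11.2000·√(1 − 0.9320) ≈ 11.2000·0.2608 ≈ 2.9206.
SE_diff = √2 · SEM ≈ 4.1304
z = |99 − 112| / 4.1304 = 13 / 4.1304 ≈ 3.1474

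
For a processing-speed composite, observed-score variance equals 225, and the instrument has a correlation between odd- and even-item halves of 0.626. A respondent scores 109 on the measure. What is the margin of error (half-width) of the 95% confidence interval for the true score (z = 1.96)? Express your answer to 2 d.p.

SD = √225 ≃ 15.0000
r_full = 2·0.626 / (1 + 0.626) ≃ 0.7700
SEM = 15.0000·√(1 − 0.7700) ≃ 7.1939
1.96 · SEM ≃ 14.1001

14.10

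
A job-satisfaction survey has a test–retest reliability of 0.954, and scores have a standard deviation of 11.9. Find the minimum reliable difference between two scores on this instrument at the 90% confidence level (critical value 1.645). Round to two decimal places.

SEM = 11.90000*√(1 − 0.95400) ≈ 2.55227
SE_diff = √2 * SEM ≈ 3.60945
Minimum reliable difference = 1.645 * SE_diff ≈ 1.645 * 3.60945 ≈ 5.93754

5.94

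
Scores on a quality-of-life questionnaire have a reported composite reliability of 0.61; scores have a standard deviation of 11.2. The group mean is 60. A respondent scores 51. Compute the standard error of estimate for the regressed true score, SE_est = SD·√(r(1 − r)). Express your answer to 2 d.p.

5.46

SE_est = SD · √(r(1 − r)) = 11.200 · √0.238 ≈ 11.200 · 0.488 ≈ 5.463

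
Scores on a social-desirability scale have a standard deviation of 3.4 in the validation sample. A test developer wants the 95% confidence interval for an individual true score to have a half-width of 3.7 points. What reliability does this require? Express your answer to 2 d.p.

0.69

SEM needed = half-width / z = 3.7/1.96 ≈ 1.88776
Required reliability = 1 − (SEM/SD)² = 1 − 0.30827 ≈ 0.69173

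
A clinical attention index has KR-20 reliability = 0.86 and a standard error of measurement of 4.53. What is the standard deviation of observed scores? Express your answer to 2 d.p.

12.11

SD = SEM / √(1 − r) = 4.53 / √0.1400 ≈ 4.53 / 0.3742 ≈ 12.1069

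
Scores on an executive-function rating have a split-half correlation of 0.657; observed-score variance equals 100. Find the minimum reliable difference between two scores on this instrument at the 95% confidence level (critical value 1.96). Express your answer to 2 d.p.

SD = √100 = 10.000
Spearman-Brown: r = 2(0.657) / (1 + 0.657) = 1.314 / 1.657 ≈ 0.793
SEM = 10.000 · √(1 − 0.793) = 10.000 · √0.207 ≈ 10.000 · 0.455 ≈ 4.550
SE_diff = SEM · √2 ≈ 4.550 · 1.414 ≈ 6.434
Smallest detectable difference = 1.96·6.434 ≈ 12.611

12.61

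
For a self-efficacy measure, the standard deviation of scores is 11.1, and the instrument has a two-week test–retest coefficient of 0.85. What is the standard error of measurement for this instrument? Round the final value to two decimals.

4.30

SEM = 11.1000*√(1 − 0.8500) ≈ 4.2990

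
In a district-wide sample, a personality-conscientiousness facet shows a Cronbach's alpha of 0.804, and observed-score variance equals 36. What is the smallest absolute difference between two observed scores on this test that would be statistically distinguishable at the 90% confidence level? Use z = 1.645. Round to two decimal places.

SD = √36 = 6.000
SEM = 6.000 × √(1 − 0.804) = 6.000 × √0.196 ≈ 6.000 × 0.443 ≈ 2.656
SE_diff = SEM × √2 ≈ 2.656 × 1.414 ≈ 3.757
Smallest detectable difference = 1.645×3.757 ≈ 6.180

6.18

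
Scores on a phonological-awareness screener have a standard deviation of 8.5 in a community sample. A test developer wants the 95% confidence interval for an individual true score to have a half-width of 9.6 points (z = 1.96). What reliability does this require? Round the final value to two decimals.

Required SEM = 9.6 / 1.96 ≈ 4.8980
r = 1 − (4.8980/8.5)² ≈ 1 − 0.3320 ≈ 0.6680

0.67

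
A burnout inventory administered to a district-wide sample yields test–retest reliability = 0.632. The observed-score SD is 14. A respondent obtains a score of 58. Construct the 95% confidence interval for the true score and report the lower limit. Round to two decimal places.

The standard error of measurement is 14.0000*√(1 − 0.6320) ≈ 14.0000*0.6066 ≈ 8.4928.
Margin = 1.96 * 8.4928 ≈ 16.6459
Lower bound: 58 − 16.6459 = 41.3541

41.35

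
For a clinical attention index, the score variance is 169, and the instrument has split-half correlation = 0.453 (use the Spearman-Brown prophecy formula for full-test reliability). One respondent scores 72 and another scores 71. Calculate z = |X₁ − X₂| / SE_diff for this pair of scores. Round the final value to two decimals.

SD = √169 ≈ 13.0000
r_full = 2·0.453 / (1 + 0.453) ≈ 0.6235
The standard error of measurement is 13.0000·√(1 − 0.6235) ≈ 13.0000·0.6136 ≈ 7.9764.
SE_diff = SEM · √2 ≈ 7.9764 · 1.4142 ≈ 11.2803
z = 1 / 11.2803 ≈ 0.0887

0.09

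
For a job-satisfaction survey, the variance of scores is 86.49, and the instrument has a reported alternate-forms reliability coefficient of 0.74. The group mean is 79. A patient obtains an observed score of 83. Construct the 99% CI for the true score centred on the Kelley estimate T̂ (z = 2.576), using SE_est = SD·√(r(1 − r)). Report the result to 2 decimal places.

[71.45, 92.47]

σ = 86.49^(1/2) = 9.300
T̂ = 0.740(83) + 0.260(79) ≈ 81.960
SE_est = SD × √(r(1 − r)) = 9.300 × √0.192 ≈ 9.300 × 0.439 ≈ 4.079
CI = 81.960 ± 2.576 × 4.079 → [71.452, 92.468]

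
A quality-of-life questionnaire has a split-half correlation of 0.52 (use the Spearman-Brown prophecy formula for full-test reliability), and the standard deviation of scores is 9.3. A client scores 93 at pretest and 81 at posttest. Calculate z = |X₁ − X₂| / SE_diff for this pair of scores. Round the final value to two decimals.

Full-length reliability (Spearman-Brown) = 2(0.52)/(1+0.52) ≈ 0.6842
SEM = 9.3000·√(1 − 0.6842) ≈ 5.2261
SE_diff = √2 · SEM ≈ 7.3909
z = |93 − 81| / 7.3909 = 12 / 7.3909 ≈ 1.6236

1.62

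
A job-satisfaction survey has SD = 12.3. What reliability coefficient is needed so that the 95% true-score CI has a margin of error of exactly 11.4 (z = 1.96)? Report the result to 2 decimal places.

SEM needed = half-width / z = 11.4/1.96 ≈ 5.8163
r = 1 − (SEM / SD)² = 1 − (5.8163 / 12.3)² ≈ 1 − 0.2236 ≈ 0.7764

0.78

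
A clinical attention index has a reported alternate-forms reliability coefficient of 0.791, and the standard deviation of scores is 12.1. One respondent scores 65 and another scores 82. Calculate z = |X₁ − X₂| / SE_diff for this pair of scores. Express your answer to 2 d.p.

2.17

The standard error of measurement is 12.100×√(1 − 0.791) ≈ 12.100×0.457 ≈ 5.532.
SE_diff = SEM × √2 ≈ 5.532 × 1.414 ≈ 7.823
z = 17 / 7.823 ≈ 2.173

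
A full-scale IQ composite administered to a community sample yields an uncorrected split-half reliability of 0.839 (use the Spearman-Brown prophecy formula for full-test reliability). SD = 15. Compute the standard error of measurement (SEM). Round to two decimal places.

Spearman-Brown: r = 2(0.839) / (1 + 0.839) = 1.6780 / 1.8390 ≈ 0.9125
SEM = 15.0000 · √(1 − 0.9125) = 15.0000 · √0.0875 ≈ 15.0000 · 0.2959 ≈ 4.4383

4.44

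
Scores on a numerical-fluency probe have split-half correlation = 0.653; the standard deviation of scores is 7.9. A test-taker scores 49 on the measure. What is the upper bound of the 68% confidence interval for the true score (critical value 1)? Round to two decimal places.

r_full = 2·0.653 / (1 + 0.653) ≈ 0.7901
SEM = 7.9000×√(1 − 0.7901) ≈ 3.6196
Margin = 1 × 3.6196 ≈ 3.6196
Upper bound: 49 + 3.6196 = 52.6196

52.62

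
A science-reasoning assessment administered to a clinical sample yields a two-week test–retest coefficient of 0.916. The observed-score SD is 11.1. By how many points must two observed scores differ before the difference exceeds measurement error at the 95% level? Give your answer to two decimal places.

8.92

The standard error of measurement is 11.100*√(1 − 0.916) ≃ 11.100*0.290 ≃ 3.217.
Standard error of the difference = 3.217·√2 ≃ 4.550
Minimum reliable difference = 1.96 * SE_diff ≃ 1.96 * 4.550 ≃ 8.917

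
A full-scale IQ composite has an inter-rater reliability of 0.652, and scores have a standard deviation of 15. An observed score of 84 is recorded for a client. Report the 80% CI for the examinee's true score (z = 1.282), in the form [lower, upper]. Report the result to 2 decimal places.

[72.66, 95.34]

SEM = 15.000 · √(1 − 0.652) = 15.000 · √0.348 ≈ 15.000 · 0.590 ≈ 8.849
Half-width = 1.282·8.849 ≈ 11.344
Interval: (72.656, 95.344)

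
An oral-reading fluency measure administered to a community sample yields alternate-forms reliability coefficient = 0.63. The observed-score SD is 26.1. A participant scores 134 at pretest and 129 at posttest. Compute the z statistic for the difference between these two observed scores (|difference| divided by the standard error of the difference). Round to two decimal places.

SEM = 26.100*√(1 − 0.630) ≈ 15.876
SE_diff = √2 * SEM ≈ 22.452
z = 5 / 22.452 ≈ 0.223

0.22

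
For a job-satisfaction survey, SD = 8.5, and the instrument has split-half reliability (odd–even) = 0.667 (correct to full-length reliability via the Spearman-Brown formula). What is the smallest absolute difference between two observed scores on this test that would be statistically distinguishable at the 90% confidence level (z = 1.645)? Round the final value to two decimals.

r_full = 2·0.667 / (1 + 0.667) ≈ 0.800
SEM = 8.500 · √(1 − 0.800) = 8.500 · √0.200 ≈ 8.500 · 0.447 ≈ 3.799
Standard error of the difference = 3.799·√2 ≈ 5.373
Minimum reliable difference = 1.645 · SE_diff ≈ 1.645 · 5.373 ≈ 8.838

8.84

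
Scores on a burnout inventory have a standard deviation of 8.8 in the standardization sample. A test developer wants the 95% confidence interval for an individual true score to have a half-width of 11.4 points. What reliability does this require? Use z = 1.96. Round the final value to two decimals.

SEM needed = half-width / z = 11.4/1.96 ≈ 5.81633
r = 1 − (5.81633/8.8)² ≈ 1 − 0.43685 ≈ 0.56315

0.56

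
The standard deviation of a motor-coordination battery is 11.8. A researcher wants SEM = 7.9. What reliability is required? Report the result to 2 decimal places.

r = 1 − (7.9000/11.8)² ≈ 1 − 0.4482 ≈ 0.5518

0.55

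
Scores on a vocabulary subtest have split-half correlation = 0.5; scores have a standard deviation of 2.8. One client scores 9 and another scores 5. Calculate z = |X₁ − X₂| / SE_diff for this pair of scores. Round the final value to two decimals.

1.75

Spearman-Brown: r = 2(0.5) / (1 + 0.5) = 1.0000 / 1.5000 ≃ 0.6667
The standard error of measurement is 2.8000·√(1 − 0.6667) ≃ 2.8000·0.5774 ≃ 1.6166.
SE_diff = SEM · √2 ≃ 1.6166 · 1.4142 ≃ 2.2862
z = 4 / 2.2862 ≃ 1.7496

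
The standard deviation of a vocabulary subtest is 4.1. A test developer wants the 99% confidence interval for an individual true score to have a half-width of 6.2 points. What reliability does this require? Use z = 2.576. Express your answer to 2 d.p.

SEM needed = half-width / z = 6.2/2.576 ≃ 2.407
Required reliability = 1 − (SEM/SD)² = 1 − 0.345 ≃ 0.655

0.66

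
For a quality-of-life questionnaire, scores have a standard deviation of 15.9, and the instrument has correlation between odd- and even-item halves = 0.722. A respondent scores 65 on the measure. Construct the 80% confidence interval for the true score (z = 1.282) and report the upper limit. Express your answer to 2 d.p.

Full-length reliability (Spearman-Brown) = 2(0.722)/(1+0.722) ≈ 0.8386
The standard error of measurement is 15.9000×√(1 − 0.8386) ≈ 15.9000×0.4018 ≈ 6.3886.
1.282 × SEM ≈ 8.1901
Upper bound: 65 + 8.1901 = 73.1901

73.19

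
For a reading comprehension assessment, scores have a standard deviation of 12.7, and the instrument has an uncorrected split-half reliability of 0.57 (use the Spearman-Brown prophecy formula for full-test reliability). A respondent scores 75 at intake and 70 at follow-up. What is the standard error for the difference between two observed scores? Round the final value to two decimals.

9.40

r_full = 2·0.57 / (1 + 0.57) ≈ 0.726
SEM = 12.700 * √(1 − 0.726) = 12.700 * √0.274 ≈ 12.700 * 0.523 ≈ 6.646
SE_diff = SEM * √2 ≈ 6.646 * 1.414 ≈ 9.399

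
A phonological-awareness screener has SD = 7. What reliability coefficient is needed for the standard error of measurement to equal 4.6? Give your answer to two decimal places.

0.57

Required reliability = 1 − (SEM/SD)² = 1 − 0.432 ≃ 0.568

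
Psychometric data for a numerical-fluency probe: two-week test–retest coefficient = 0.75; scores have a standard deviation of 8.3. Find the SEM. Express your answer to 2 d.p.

The standard error of measurement is 8.3000*√(1 − 0.7500) ≈ 8.3000*0.5000 ≈ 4.1500.

4.15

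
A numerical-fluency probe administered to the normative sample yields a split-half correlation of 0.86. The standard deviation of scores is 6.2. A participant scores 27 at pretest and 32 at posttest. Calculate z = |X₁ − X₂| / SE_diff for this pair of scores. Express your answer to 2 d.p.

r_full = 2·0.86 / (1 + 0.86) ≃ 0.9247
SEM = 6.2000 * √(1 − 0.9247) = 6.2000 * √0.0753 ≃ 6.2000 * 0.2744 ≃ 1.7010
SE_diff = √2 * SEM ≃ 2.4055
z = |27 − 32| / 2.4055 = 5 / 2.4055 ≃ 2.0785

2.08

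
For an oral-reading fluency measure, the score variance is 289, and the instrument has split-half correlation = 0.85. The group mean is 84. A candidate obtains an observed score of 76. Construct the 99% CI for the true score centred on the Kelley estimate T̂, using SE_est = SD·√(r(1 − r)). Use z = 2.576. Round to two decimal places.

[64.70, 88.60]

σ = 289^(1/2) = 17.0000
Full-length reliability (Spearman-Brown) = 2(0.85)/(1+0.85) ≈ 0.9189
Estimated true score = 0.9189·76 + (1 − 0.9189)·84 ≈ 76.6486
SE_est = 17.0000·√(0.9189·0.0811) ≈ 4.6403
99% CI: 76.6486 ± 11.9534 ≈ (64.6952, 88.6021)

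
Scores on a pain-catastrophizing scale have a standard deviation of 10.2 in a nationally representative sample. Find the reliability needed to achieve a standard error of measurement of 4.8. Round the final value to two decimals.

Required reliability = 1 − (SEM/SD)² = 1 − 0.221 ≈ 0.779

0.78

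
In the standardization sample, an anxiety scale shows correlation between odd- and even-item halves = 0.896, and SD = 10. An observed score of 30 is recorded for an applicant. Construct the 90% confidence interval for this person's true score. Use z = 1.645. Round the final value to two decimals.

[26.15, 33.85]

Full-length reliability (Spearman-Brown) = 2(0.896)/(1+0.896) ≃ 0.9451
SEM = 10.0000 * √(1 − 0.9451) = 10.0000 * √0.0549 ≃ 10.0000 * 0.2342 ≃ 2.3421
Half-width = 1.645*2.3421 ≃ 3.8527
90% CI: 30 ± 3.8527 = [26.1473, 33.8527]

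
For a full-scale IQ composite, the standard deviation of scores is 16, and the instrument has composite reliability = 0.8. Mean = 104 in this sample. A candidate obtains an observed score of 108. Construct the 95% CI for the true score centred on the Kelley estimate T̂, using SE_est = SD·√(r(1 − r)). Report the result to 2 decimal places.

Estimated true score = 0.800*108 + (1 − 0.800)*104 ≈ 107.200
SE_est = 16.000*√(0.800*0.200) ≈ 6.400
95% CI: 107.200 ± 12.544 ≈ (94.656, 119.744)

[94.66, 119.74]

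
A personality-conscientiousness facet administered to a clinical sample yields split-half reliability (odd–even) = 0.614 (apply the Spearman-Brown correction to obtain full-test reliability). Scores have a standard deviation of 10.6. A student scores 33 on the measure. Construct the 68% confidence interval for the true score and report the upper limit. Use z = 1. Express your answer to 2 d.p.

Full-length reliability (Spearman-Brown) = 2(0.614)/(1+0.614) ≃ 0.761
SEM = 10.600·√(1 − 0.761) ≃ 5.184
1 · SEM ≃ 5.184
Upper bound: 33 + 5.184 = 38.184

38.18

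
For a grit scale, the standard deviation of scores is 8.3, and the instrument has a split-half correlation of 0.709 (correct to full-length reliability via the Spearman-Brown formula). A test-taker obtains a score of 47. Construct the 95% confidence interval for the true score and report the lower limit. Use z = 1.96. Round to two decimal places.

40.29

r_full = 2·0.709 / (1 + 0.709) ≈ 0.82972
SEM = 8.30000 × √(1 − 0.82972) = 8.30000 × √0.17028 ≈ 8.30000 × 0.41264 ≈ 3.42494
1.96 × SEM ≈ 6.71289
Lower limit = 47 − 6.71289 ≈ 40.28711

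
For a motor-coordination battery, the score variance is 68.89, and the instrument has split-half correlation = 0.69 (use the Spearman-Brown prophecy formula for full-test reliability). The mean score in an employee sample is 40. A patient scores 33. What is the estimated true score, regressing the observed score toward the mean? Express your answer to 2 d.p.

34.28

r_full = 2·0.69 / (1 + 0.69) ≈ 0.817
T̂ = r·X + (1 − r)·M = 0.817*33 + 0.183*40 ≈ 26.947 + 7.337 ≈ 34.284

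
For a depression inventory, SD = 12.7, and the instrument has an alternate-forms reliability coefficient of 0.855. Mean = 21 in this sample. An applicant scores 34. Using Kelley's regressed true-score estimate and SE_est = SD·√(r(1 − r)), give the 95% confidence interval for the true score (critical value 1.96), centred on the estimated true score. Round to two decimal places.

[23.35, 40.88]

T̂ = 0.8550(34) + 0.1450(21) ≈ 32.1150
SE_est = 12.7000×√(0.8550×0.1450) ≈ 4.4717
95% CI: 32.1150 ± 8.7645 ≈ (23.3505, 40.8795)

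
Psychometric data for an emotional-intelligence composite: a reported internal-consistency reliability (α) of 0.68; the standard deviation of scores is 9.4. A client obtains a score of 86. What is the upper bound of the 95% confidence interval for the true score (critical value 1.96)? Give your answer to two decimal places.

96.42

The standard error of measurement is 9.4000·√(1 − 0.6800) ≈ 9.4000·0.5657 ≈ 5.3174.
Margin = 1.96 · 5.3174 ≈ 10.4222
Upper limit = 86 + 10.4222 ≈ 96.4222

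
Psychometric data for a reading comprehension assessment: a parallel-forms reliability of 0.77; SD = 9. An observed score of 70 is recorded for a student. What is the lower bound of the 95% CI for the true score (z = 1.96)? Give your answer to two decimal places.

The standard error of measurement is 9.0000*√(1 − 0.7700) ≈ 9.0000*0.4796 ≈ 4.3162.
Margin = 1.96 * 4.3162 ≈ 8.4598
Lower limit = 70 − 8.4598 ≈ 61.5402

61.54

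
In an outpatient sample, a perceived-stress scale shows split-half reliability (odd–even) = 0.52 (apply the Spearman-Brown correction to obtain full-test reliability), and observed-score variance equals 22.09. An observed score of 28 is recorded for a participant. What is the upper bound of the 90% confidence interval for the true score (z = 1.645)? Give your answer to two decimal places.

32.34

SD = √22.09 ≃ 4.70000
r_full = 2·0.52 / (1 + 0.52) ≃ 0.68421
SEM = 4.70000 * √(1 − 0.68421) = 4.70000 * √0.31579 ≃ 4.70000 * 0.56195 ≃ 2.64117
Half-width = 1.645*2.64117 ≃ 4.34473
Upper limit = 28 + 4.34473 ≃ 32.34473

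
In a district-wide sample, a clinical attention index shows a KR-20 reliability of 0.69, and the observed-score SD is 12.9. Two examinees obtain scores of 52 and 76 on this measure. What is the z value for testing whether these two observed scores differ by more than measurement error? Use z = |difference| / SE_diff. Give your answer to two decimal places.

The standard error of measurement is 12.9000×√(1 − 0.6900) ≈ 12.9000×0.5568 ≈ 7.1824.
SE_diff = √2 × SEM ≈ 10.1575
z = 24 / 10.1575 ≈ 2.3628

2.36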